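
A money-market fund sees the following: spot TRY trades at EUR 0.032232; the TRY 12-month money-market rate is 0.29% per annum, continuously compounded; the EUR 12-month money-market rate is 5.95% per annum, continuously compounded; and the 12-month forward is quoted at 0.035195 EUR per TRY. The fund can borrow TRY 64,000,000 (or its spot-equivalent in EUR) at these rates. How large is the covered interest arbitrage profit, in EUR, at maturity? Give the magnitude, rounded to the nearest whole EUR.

EUR 69,709

T = 1 year.
Keep in TRY, deliver into the forward: 64,000,000·1.002904209·0.035195 = EUR 2,259,021.67.
Swap to EUR now, deposit: 64,000,000·0.032232·1.061305761 = EUR 2,189,312.47.
The quoted forward overvalues TRY, so borrow EUR, buy TRY at spot, deposit the TRY at 0.29%, and sell the proceeds forward at 0.035195.
Profit = 2,259,021.67 − 2,189,312.47 = EUR 69,709.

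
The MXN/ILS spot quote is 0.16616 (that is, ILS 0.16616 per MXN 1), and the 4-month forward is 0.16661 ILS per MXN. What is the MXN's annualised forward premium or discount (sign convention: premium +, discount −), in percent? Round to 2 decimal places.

T = 4/12 years.
(F − S)/S = (0.16661 − 0.16616)/0.16616 = 0.0027082.
×(1/T) gives 0.81% p.a.

+0.81%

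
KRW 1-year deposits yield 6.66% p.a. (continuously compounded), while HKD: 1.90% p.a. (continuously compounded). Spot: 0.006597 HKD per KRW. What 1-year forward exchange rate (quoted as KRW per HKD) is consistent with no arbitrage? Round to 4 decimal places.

T = 1 year.
HKD accumulates by e^(0.0190×1) = 1.019181649.
KRW growth factor: e^(0.0666×1) = 1.068867846.
So F = 0.006597 × 1.019181649 / 1.068867846 = 0.00629033923 (HKD/KRW).
Invert for KRW per HKD: 1 / 0.00629033923 = 158.9739.

158.9739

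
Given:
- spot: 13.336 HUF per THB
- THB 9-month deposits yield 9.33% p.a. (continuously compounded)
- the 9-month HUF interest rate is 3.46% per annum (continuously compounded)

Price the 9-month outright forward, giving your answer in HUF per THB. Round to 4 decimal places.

T = 9/12 years.
HUF growth factor: e^(0.0346×9/12) = 1.02628963.
THB accumulates by e^(0.0933×9/12) = 1.07248137.
Forward (HUF per THB) = 13.336 × 1.02628963 / 1.07248137 = 12.761619.

12.7616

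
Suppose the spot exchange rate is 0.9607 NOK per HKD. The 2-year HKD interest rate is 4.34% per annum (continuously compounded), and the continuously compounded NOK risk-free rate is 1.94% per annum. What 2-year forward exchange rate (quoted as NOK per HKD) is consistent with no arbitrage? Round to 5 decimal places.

T = 2 years.
NOK accumulates by e^(0.0194×2) = 1.0395626.
HKD growth factor: e^(0.0434×2) = 1.0906785.
CIP: F = S · (grow NOK)/(grow HKD) = 0.9607 × 1.0395626/1.0906785 = 0.9156757 NOK per HKD.

0.91568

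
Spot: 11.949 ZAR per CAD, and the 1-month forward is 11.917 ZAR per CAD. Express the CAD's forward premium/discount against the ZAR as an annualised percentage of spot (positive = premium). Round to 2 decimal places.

T = 1/12 years.
Period premium: (11.917 − 11.949)/11.949 = -0.0026780.
×(1/T) gives -3.21% p.a.

-3.21%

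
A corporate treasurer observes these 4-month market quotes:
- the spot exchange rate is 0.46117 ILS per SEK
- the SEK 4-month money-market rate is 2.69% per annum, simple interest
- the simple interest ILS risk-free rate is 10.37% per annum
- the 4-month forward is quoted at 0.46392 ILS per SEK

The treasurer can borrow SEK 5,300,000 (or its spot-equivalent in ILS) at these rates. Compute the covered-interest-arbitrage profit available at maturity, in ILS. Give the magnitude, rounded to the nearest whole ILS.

T = 4/12 years.
Keep in SEK, deliver into the forward: 5,300,000·1.008966667·0.46392 = ILS 2,480,823.03.
Swap to ILS now, deposit: 5,300,000·0.46117·1.034566667 = ILS 2,528,688.88.
The quoted forward undervalues SEK, so borrow SEK, convert to ILS at spot, deposit the ILS at 10.37%, and buy SEK forward at 0.46392 to cover the loan.
The gap between the two covered legs is ILS 47,866.

ILS 47,866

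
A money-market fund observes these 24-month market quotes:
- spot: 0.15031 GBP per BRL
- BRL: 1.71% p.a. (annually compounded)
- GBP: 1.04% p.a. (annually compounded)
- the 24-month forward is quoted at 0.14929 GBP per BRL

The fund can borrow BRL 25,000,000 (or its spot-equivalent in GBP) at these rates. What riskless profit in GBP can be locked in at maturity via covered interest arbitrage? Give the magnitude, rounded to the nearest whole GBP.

GBP 24,667

T = 2 years.
Invest the BRL and cover forward: 25,000,000 × 1.03449241 × 0.14929 = GBP 3,860,984.30.
Convert at spot and invest in GBP: 25,000,000 × 0.15031 × 1.02090816 = GBP 3,836,317.64.
The quoted forward overvalues BRL, so borrow GBP, buy BRL at spot, deposit the BRL at 1.71%, and sell the proceeds forward at 0.14929.
Arbitrage profit = |3,860,984.30 − 3,836,317.64| = GBP 24,667.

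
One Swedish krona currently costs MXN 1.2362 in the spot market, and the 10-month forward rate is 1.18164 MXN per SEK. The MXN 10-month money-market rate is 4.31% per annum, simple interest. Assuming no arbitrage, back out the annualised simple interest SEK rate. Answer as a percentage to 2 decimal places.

T = 10/12 years.
F/S = 1.18164/1.2362 = 0.9558647 = (growth of MXN) / (growth of SEK).
MXN growth factor: 1 + 0.0431×10/12 = 1.0359167.
Hence g_SEK = 1.0837483.
r = (1.0837483 − 1)/(10/12) = 0.100498 → 10.05%.

10.05%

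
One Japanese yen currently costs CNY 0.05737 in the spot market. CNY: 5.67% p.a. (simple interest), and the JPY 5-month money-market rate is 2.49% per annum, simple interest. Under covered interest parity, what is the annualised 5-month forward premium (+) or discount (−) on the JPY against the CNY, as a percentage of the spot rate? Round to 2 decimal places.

T = 5/12 years.
CIP forward (CNY per JPY) = 0.05737 × 1.023625/1.010375 = 0.05812235.
(F − S)/S ÷ T = (0.05812235 − 0.05737)/0.05737/(5/12) = 0.031474 → 3.15%.

+3.15%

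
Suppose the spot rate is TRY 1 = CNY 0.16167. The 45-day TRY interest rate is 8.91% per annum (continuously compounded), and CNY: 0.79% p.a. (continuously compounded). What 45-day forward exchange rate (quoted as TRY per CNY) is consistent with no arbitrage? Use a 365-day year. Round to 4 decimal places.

6.2477

T = 45/365 years.
CNY growth factor: e^(0.0079×45/365) = 1.0009744.
Growth of 1 TRY over T: e^(0.0891×45/365) = 1.0110455.
So F = 0.16167 × 1.0009744 / 1.0110455 = 0.1600596 (CNY/TRY).
Quoted the other way: 1/0.1600596 = 6.2477 TRY per CNY.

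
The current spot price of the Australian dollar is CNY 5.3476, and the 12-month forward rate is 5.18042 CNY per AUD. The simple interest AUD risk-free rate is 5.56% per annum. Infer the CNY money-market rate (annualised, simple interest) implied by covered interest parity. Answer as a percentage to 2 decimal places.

T = 1 year.
By CIP, F/S equals the CNY-to-AUD growth ratio: 5.18042/5.3476 = 0.9687374.
The AUD side grows by 1 + 0.0556×1 = 1.055600.
That pins the CNY growth at 1.0225992.
r = (1.0225992 − 1)/1 = 0.022599 → 2.26%.

2.26%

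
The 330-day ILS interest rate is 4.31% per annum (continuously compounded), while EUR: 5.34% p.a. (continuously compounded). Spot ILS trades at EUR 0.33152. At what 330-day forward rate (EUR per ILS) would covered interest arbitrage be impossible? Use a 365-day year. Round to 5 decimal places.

T = 330/365 years.
EUR accumulates by e^(0.0534×330/365) = 1.0494639.
Growth of 1 ILS over T: e^(0.0431×330/365) = 1.0397363.
Forward (EUR per ILS) = 0.33152 × 1.0494639 / 1.0397363 = 0.3346216.

0.33462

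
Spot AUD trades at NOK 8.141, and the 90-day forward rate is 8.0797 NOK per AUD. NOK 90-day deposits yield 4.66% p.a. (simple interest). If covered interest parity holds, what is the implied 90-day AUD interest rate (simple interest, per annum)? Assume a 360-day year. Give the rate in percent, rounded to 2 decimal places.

7.73%

T = 90/360 years.
F/S = 8.0797/8.141 = 0.9924702 = (growth of NOK) / (growth of AUD).
NOK growth factor: 1 + 0.0466×90/360 = 1.011650.
So the AUD growth factor = 1.0193253.
(1.0193253 − 1)/T = 0.077301, i.e. 7.73%.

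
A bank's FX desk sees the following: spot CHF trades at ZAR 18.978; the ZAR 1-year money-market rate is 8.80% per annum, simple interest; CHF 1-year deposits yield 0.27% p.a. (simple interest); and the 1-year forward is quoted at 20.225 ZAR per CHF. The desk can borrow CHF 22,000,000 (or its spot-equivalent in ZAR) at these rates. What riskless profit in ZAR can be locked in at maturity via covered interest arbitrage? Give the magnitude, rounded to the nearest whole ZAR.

T = 1 year.
Invest the CHF and cover forward: 22,000,000 × 1.002700 × 20.225 = ZAR 446,151,365.00.
Convert at spot and invest in ZAR: 22,000,000 × 18.978 × 1.088000 = ZAR 454,257,408.00.
The quoted forward undervalues CHF, so borrow CHF, convert to ZAR at spot, deposit the ZAR at 8.80%, and buy CHF forward at 20.225 to cover the loan.
Arbitrage profit = |446,151,365.00 − 454,257,408.00| = ZAR 8,106,043.

ZAR 8,106,043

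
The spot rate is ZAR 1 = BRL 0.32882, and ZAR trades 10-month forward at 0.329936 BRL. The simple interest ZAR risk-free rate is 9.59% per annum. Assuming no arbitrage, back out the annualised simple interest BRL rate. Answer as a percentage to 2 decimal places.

T = 10/12 years.
By CIP, F/S equals the BRL-to-ZAR growth ratio: 0.329936/0.32882 = 1.0033940.
The ZAR side grows by 1 + 0.0959×10/12 = 1.0799167.
Hence g_BRL = 1.0835819.
r = (1.0835819 − 1)/(10/12) = 0.100298 → 10.03%.

10.03%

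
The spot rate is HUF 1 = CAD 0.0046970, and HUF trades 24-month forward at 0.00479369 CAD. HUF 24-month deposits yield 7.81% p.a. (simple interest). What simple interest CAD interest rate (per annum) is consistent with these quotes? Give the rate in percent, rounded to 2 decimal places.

9.00%

T = 2 years.
By CIP, F/S equals the CAD-to-HUF growth ratio: 0.00479369/0.004697 = 1.0205855.
HUF growth factor: 1 + 0.0781×2 = 1.156200.
So the CAD growth factor = 1.180001.
r = (1.180001 − 1)/2 = 0.090001 → 9.00%.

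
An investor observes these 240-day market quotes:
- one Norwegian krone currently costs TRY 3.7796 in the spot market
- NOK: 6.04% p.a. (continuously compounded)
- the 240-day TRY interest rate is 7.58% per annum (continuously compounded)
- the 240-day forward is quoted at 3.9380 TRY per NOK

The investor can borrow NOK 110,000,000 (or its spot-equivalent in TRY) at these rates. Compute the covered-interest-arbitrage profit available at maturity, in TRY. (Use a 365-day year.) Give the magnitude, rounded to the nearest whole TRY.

TRY 13,727,147

T = 240/365 years.
Invest the NOK and cover forward: 110,000,000 × 1.04051425666 × 3.9380 = TRY 450,729,965.70.
Convert at spot and invest in TRY: 110,000,000 × 3.7796 × 1.05110405835 = TRY 437,002,818.88.
The quoted forward overvalues NOK, so borrow TRY, buy NOK at spot, deposit the NOK at 6.04%, and sell the proceeds forward at 3.9380.
Arbitrage profit = |450,729,965.70 − 437,002,818.88| = TRY 13,727,147.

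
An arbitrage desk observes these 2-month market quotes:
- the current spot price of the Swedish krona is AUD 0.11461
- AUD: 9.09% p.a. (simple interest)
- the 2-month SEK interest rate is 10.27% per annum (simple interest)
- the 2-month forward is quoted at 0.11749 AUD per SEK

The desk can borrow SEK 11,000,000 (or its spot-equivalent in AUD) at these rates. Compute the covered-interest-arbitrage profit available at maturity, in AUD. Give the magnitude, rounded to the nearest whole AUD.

AUD 34,702

T = 2/12 years.
Route A — deposit SEK, sell forward: 11,000,000 × 1.017116667 × 0.11749 = AUD 1,314,511.41.
Route B — convert at spot, deposit AUD: 11,000,000 × 0.11461 × 1.015150 = AUD 1,279,809.76.
The quoted forward overvalues SEK, so borrow AUD, buy SEK at spot, deposit the SEK at 10.27%, and sell the proceeds forward at 0.11749.
Arbitrage profit = |1,314,511.41 − 1,279,809.76| = AUD 34,702.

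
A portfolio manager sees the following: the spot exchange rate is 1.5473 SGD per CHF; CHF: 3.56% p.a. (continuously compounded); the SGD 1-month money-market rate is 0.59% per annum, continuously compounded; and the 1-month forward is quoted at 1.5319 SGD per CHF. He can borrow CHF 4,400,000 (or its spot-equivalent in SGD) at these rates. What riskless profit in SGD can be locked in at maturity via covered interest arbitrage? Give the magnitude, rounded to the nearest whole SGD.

SGD 51,082

T = 1/12 years.
Invest the CHF and cover forward: 4,400,000 × 1.002971072 × 1.5319 = SGD 6,760,386.09.
Convert at spot and invest in SGD: 4,400,000 × 1.5473 × 1.000491788 = SGD 6,811,468.15.
The quoted forward undervalues CHF, so borrow CHF, convert to SGD at spot, deposit the SGD at 0.59%, and buy CHF forward at 1.5319 to cover the loan.
Profit = 6,811,468.15 − 6,760,386.09 = SGD 51,082.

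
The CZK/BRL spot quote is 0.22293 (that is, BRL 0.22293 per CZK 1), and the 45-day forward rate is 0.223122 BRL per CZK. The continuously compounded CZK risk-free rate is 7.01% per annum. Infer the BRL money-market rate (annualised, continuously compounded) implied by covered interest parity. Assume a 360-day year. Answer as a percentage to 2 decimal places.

7.70%

T = 45/360 years.
CIP gives F = S · g_BRL/g_CZK, so g_BRL/g_CZK = 0.223122/0.22293 = 1.0008613.
CZK growth factor: e^(0.0701×45/360) = 1.008801.
Hence g_BRL = 1.0096699.
r = ln(1.0096699)/(45/360) = 0.076988 → 7.70%.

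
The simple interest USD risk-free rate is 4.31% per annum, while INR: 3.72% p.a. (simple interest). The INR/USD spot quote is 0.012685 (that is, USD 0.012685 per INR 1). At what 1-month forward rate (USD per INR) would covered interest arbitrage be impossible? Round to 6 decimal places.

0.012691

T = 1/12 years.
Growth of 1 USD over T: 1 + 0.0431×1/12 = 1.0035917.
INR growth factor: 1 + 0.0372×1/12 = 1.003100.
CIP: F = S · (grow USD)/(grow INR) = 0.012685 × 1.0035917/1.003100 = 0.01269122 USD per INR.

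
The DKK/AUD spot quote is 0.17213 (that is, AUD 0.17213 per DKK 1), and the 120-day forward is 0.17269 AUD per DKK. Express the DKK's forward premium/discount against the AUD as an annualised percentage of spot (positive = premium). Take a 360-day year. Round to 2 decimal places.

T = 120/360 years.
DKK trades forward at +0.32534% vs spot over the period.
×(1/T) gives 0.98% p.a.

+0.98%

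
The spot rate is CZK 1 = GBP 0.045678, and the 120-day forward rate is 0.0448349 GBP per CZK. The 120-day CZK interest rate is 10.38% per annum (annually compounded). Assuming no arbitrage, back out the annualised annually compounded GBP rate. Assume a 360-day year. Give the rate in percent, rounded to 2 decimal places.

T = 120/360 years.
By CIP, F/S equals the GBP-to-CZK growth ratio: 0.0448349/0.045678 = 0.9815425.
The CZK side grows by (1 + 0.1038)^(120/360) = 1.0334674.
That pins the GBP growth at 1.0143922.
r = 1.0143922^(360/120) − 1 = 0.043801 → 4.38%.

4.38%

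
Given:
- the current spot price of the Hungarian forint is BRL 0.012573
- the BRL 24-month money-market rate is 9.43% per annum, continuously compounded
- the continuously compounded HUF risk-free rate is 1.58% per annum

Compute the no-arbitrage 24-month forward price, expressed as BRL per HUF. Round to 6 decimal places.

0.014710

T = 2 years.
BRL accumulates by e^(0.0943×2) = 1.2075578.
HUF growth factor: e^(0.0158×2) = 1.0321046.
So F = 0.012573 × 1.2075578 / 1.0321046 = 0.01471035 (BRL/HUF).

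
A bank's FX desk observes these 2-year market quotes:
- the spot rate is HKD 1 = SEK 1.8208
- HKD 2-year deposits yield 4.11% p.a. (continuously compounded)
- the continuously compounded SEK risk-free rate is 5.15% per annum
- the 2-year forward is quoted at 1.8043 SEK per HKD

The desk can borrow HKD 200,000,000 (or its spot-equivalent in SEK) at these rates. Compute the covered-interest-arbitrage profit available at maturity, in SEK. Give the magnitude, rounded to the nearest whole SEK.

SEK 11,892,301

T = 2 years.
Route A — deposit HKD, sell forward: 200,000,000 × 1.0856729227 × 1.8043 = SEK 391,775,930.89.
Route B — convert at spot, deposit SEK: 200,000,000 × 1.8208 × 1.10849140908 = SEK 403,668,231.53.
The quoted forward undervalues HKD, so borrow HKD, convert to SEK at spot, deposit the SEK at 5.15%, and buy HKD forward at 1.8043 to cover the loan.
Profit = 403,668,231.53 − 391,775,930.89 = SEK 11,892,301.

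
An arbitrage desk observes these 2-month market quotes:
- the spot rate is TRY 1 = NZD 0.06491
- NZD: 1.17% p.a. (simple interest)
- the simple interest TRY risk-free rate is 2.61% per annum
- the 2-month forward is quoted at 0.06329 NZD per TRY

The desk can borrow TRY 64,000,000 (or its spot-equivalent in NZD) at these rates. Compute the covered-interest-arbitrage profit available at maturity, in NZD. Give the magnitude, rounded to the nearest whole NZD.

T = 2/12 years.
Route A — deposit TRY, sell forward: 64,000,000 × 1.004350 × 0.06329 = NZD 4,068,179.94.
Route B — convert at spot, deposit NZD: 64,000,000 × 0.06491 × 1.001950 = NZD 4,162,340.77.
The quoted forward undervalues TRY, so borrow TRY, convert to NZD at spot, deposit the NZD at 1.17%, and buy TRY forward at 0.06329 to cover the loan.
Arbitrage profit = |4,068,179.94 − 4,162,340.77| = NZD 94,161.

NZD 94,161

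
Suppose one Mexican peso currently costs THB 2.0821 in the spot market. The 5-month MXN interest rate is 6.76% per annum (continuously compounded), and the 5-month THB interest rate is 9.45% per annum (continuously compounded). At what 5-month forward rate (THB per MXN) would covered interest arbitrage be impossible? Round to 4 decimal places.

T = 5/12 years.
THB growth factor: e^(0.0945×5/12) = 1.0401605.
MXN growth factor: e^(0.0676×5/12) = 1.0285671.
So F = 2.0821 × 1.0401605 / 1.0285671 = 2.105568 (THB/MXN).

2.1056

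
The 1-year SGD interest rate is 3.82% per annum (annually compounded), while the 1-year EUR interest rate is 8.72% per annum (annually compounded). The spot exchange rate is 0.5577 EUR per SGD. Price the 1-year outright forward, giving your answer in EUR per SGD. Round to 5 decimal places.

T = 1 year.
EUR accumulates by (1 + 0.0872)^1 = 1.087200.
Growth of 1 SGD over T: (1 + 0.0382)^1 = 1.038200.
Forward (EUR per SGD) = 0.5577 × 1.087200 / 1.038200 = 0.5840218.

0.58402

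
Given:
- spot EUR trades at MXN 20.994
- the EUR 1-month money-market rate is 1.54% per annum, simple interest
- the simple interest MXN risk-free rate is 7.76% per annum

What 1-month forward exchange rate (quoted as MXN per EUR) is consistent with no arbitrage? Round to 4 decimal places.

21.1027

T = 1/12 years.
MXN growth factor: 1 + 0.0776×1/12 = 1.00646667.
EUR growth factor: 1 + 0.0154×1/12 = 1.00128333.
So F = 20.994 × 1.00646667 / 1.00128333 = 21.102680 (MXN/EUR).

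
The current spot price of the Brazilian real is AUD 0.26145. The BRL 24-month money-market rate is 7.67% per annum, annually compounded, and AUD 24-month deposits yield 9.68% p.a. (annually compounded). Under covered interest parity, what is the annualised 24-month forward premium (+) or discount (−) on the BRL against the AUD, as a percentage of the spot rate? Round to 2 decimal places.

T = 2 years.
CIP forward (AUD per BRL) = 0.26145 × 1.2029702/1.1592829 = 0.27130268.
Annualised premium = (F − S)/S × (1/T) = (0.27130268 − 0.26145)/0.26145 ÷ 2 = 1.88%.

+1.88%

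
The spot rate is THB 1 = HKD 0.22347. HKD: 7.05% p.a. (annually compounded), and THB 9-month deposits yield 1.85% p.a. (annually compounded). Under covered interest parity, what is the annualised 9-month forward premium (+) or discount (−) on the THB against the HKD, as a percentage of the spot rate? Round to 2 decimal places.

T = 9/12 years.
No-arbitrage forward: 0.22347 × 1.0524222 / 1.0138432 = 0.23197353 HKD/THB.
Annualised premium = (F − S)/S × (1/T) = (0.23197353 − 0.22347)/0.22347 ÷ (9/12) = 5.07%.

+5.07%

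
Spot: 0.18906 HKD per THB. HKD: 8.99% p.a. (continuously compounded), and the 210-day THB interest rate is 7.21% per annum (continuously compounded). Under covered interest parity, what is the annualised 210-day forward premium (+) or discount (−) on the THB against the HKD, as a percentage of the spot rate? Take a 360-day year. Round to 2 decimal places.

+1.79%

T = 210/360 years.
No-arbitrage forward: 0.18906 × 1.0538411 / 1.0429553 = 0.19103331 HKD/THB.
(F − S)/S ÷ T = (0.19103331 − 0.18906)/0.18906/(210/360) = 0.017893 → 1.79%.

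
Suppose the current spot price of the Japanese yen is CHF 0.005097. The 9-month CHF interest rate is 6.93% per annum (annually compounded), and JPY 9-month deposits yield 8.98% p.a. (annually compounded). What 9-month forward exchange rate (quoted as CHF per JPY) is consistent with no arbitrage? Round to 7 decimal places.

T = 9/12 years.
CHF growth factor: (1 + 0.0693)^(9/12) = 1.0515373.
JPY accumulates by (1 + 0.0898)^(9/12) = 1.0666209.
CIP: F = S · (grow CHF)/(grow JPY) = 0.005097 × 1.0515373/1.0666209 = 0.005024921 CHF per JPY.

0.0050249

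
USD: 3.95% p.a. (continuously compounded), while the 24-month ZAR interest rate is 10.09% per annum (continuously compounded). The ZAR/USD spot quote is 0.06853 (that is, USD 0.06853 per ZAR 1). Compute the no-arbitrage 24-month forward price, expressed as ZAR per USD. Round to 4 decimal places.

16.4987

T = 2 years.
USD accumulates by e^(0.0395×2) = 1.08220432.
ZAR accumulates by e^(0.1009×2) = 1.22360326.
Forward (USD per ZAR) = 0.06853 × 1.08220432 / 1.22360326 = 0.060610710.
Quoted the other way: 1/0.060610710 = 16.4987 ZAR per USD.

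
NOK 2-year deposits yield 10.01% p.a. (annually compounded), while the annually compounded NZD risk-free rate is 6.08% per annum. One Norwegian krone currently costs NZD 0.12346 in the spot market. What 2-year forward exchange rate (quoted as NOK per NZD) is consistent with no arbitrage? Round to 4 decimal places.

T = 2 years.
NZD accumulates by (1 + 0.0608)^2 = 1.1252966.
Growth of 1 NOK over T: (1 + 0.1001)^2 = 1.210220.
CIP: F = S · (grow NZD)/(grow NOK) = 0.12346 × 1.1252966/1.210220 = 0.1147966 NZD per NOK.
Invert for NOK per NZD: 1 / 0.1147966 = 8.7111.

8.7111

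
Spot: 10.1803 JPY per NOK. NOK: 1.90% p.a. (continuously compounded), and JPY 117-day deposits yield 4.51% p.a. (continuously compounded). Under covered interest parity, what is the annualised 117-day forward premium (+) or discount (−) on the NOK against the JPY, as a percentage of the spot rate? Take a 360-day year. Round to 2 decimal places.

+2.62%

T = 117/360 years.
CIP forward (JPY per NOK) = 10.1803 × 1.0147654/1.0061941 = 10.2670212.
Annualised premium = (F − S)/S × (1/T) = (10.2670212 − 10.1803)/10.1803 ÷ (117/360) = 2.62%.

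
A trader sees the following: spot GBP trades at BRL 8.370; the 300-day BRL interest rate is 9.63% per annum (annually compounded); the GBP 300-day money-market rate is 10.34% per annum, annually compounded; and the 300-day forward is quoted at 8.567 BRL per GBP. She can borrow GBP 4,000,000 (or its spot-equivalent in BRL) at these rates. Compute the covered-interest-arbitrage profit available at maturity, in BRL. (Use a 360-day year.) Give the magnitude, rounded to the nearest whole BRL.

BRL 1,050,309

T = 300/360 years.
Keep in GBP, deliver into the forward: 4,000,000·1.0854524828·8.567 = BRL 37,196,285.68.
Swap to BRL now, deposit: 4,000,000·8.370·1.0796289257 = BRL 36,145,976.43.
The quoted forward overvalues GBP, so borrow BRL, buy GBP at spot, deposit the GBP at 10.34%, and sell the proceeds forward at 8.567.
Profit = 37,196,285.68 − 36,145,976.43 = BRL 1,050,309.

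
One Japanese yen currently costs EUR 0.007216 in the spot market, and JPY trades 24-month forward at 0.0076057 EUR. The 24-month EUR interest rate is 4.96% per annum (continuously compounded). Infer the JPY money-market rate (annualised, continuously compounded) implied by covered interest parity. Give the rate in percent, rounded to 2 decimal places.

2.33%

T = 2 years.
By CIP, F/S equals the EUR-to-JPY growth ratio: 0.0076057/0.007216 = 1.0540050.
The EUR side grows by e^(0.0496×2) = 1.1042871.
That pins the JPY growth at 1.0477058.
Take logs: ln 1.0477058 / 2 = 0.023301, so 2.33%.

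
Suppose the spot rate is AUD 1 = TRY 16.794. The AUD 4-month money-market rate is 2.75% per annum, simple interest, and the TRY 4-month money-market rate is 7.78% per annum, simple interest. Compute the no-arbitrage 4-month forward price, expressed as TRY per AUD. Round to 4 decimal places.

17.0730

T = 4/12 years.
TRY growth factor: 1 + 0.0778×4/12 = 1.02593333.
Growth of 1 AUD over T: 1 + 0.0275×4/12 = 1.00916667.
Forward (TRY per AUD) = 16.794 × 1.02593333 / 1.00916667 = 17.073022.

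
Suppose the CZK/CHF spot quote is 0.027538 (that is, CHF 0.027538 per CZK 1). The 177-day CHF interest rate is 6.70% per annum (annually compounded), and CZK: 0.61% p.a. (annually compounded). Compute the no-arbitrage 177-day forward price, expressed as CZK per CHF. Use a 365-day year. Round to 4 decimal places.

T = 177/365 years.
CHF growth factor: (1 + 0.0670)^(177/365) = 1.031948.
CZK accumulates by (1 + 0.0061)^(177/365) = 1.00295345.
Forward (CHF per CZK) = 0.027538 × 1.031948 / 1.00295345 = 0.028334101.
Quoted the other way: 1/0.028334101 = 35.2932 CZK per CHF.

35.2932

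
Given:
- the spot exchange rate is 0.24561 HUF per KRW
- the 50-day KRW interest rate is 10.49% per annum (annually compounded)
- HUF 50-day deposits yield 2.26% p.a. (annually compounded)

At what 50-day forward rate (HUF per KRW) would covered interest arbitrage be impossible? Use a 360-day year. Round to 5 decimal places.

0.24298

T = 50/360 years.
Growth of 1 HUF over T: (1 + 0.0226)^(50/360) = 1.0031088.
KRW growth factor: (1 + 0.1049)^(50/360) = 1.0139513.
So F = 0.24561 × 1.0031088 / 1.0139513 = 0.2429836 (HUF/KRW).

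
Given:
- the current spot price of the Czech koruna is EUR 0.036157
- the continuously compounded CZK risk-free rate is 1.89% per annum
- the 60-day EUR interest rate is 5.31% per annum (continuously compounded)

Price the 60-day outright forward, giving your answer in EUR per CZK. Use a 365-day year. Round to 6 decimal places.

T = 60/365 years.
Growth of 1 EUR over T: e^(0.0531×60/365) = 1.008767.
Growth of 1 CZK over T: e^(0.0189×60/365) = 1.0031117.
So F = 0.036157 × 1.008767 / 1.0031117 = 0.03636084 (EUR/CZK).

0.036361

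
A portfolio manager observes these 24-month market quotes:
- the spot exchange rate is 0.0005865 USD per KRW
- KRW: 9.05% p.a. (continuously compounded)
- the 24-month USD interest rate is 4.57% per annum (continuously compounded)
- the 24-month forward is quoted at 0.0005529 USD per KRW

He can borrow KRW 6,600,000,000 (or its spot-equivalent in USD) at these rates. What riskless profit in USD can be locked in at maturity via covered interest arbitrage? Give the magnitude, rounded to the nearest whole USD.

T = 2 years.
Route A — deposit KRW, sell forward: 6,600,000,000 × 1.198415179 × 0.0005529 = USD 4,373,184.77.
Route B — convert at spot, deposit USD: 6,600,000,000 × 0.0005865 × 1.0957072 = USD 4,241,373.00.
The quoted forward overvalues KRW, so borrow USD, buy KRW at spot, deposit the KRW at 9.05%, and sell the proceeds forward at 0.0005529.
Profit = 4,373,184.77 − 4,241,373.00 = USD 131,812.

USD 131,812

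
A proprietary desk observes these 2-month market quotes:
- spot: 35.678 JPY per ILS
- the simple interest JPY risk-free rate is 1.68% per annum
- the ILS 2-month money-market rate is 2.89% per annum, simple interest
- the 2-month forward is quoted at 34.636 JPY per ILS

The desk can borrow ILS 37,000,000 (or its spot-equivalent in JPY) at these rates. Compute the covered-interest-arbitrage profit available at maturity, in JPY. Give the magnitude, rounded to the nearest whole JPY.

T = 2/12 years.
Route A — deposit ILS, sell forward: 37,000,000 × 1.004816666667 × 34.636 = JPY 1,287,704,712.47.
Route B — convert at spot, deposit JPY: 37,000,000 × 35.678 × 1.002800 = JPY 1,323,782,240.80.
The quoted forward undervalues ILS, so borrow ILS, convert to JPY at spot, deposit the JPY at 1.68%, and buy ILS forward at 34.636 to cover the loan.
Profit = 1,323,782,240.80 − 1,287,704,712.47 = JPY 36,077,528.

JPY 36,077,528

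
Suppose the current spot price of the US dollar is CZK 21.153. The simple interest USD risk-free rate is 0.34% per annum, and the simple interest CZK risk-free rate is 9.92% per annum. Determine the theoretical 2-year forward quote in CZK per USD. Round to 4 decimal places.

25.1785

T = 2 years.
CZK growth factor: 1 + 0.0992×2 = 1.198400.
Growth of 1 USD over T: 1 + 0.0034×2 = 1.006800.
So F = 21.153 × 1.198400 / 1.006800 = 25.178541 (CZK/USD).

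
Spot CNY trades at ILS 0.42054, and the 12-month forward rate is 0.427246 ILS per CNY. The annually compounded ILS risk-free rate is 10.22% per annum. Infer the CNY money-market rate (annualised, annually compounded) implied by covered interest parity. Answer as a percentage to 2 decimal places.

8.49%

T = 1 year.
F/S = 0.427246/0.42054 = 1.0159462 = (growth of ILS) / (growth of CNY).
The ILS side grows by (1 + 0.1022)^1 = 1.102200.
That pins the CNY growth at 1.084900.
Annualise: 1.084900^(1/1) − 1 = 0.084900 = 8.49%.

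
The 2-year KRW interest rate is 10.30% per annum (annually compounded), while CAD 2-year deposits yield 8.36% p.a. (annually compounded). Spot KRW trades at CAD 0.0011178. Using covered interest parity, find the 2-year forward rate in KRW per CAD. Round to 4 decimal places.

926.9342

T = 2 years.
CAD growth factor: (1 + 0.0836)^2 = 1.17418896.
KRW growth factor: (1 + 0.1030)^2 = 1.216609.
So F = 0.0011178 × 1.17418896 / 1.216609 = 0.00107882518 (CAD/KRW).
Quoted the other way: 1/0.00107882518 = 926.9342 KRW per CAD.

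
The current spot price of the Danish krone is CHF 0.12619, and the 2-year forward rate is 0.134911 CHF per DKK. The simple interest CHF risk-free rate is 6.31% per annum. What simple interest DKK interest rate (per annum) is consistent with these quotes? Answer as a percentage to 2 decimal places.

2.67%

T = 2 years.
By CIP, F/S equals the CHF-to-DKK growth ratio: 0.134911/0.12619 = 1.0691101.
CHF growth factor: 1 + 0.0631×2 = 1.126200.
That pins the DKK growth at 1.0533995.
(1.0533995 − 1)/T = 0.026700, i.e. 2.67%.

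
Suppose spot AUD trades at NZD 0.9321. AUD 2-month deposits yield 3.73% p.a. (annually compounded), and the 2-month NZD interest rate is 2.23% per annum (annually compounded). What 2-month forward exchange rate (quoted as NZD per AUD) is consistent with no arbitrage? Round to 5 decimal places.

T = 2/12 years.
NZD accumulates by (1 + 0.0223)^(2/12) = 1.0036826.
Growth of 1 AUD over T: (1 + 0.0373)^(2/12) = 1.0061222.
CIP: F = S · (grow NZD)/(grow AUD) = 0.9321 × 1.0036826/1.0061222 = 0.9298399 NZD per AUD.

0.92984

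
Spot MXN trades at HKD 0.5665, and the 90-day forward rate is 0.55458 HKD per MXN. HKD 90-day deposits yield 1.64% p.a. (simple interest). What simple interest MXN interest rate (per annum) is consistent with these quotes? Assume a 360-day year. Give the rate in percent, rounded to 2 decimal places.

T = 90/360 years.
By CIP, F/S equals the HKD-to-MXN growth ratio: 0.55458/0.5665 = 0.9789585.
The HKD side grows by 1 + 0.0164×90/360 = 1.004100.
Hence g_MXN = 1.0256819.
(1.0256819 − 1)/T = 0.102728, i.e. 10.27%.

10.27%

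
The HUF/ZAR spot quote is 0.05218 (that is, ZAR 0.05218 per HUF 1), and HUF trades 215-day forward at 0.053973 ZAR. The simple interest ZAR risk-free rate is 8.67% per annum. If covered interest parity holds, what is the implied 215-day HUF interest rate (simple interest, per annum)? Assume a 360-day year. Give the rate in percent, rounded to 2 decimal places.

T = 215/360 years.
By CIP, F/S equals the ZAR-to-HUF growth ratio: 0.053973/0.05218 = 1.0343618.
The ZAR side grows by 1 + 0.0867×215/360 = 1.0517792.
That pins the HUF growth at 1.0168388.
(1.0168388 − 1)/T = 0.028195, i.e. 2.82%.

2.82%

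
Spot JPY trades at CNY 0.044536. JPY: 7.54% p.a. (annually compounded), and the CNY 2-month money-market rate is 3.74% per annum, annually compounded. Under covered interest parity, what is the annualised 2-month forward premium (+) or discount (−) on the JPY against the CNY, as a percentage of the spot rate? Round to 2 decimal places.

T = 2/12 years.
CIP forward (CNY per JPY) = 0.044536 × 1.0061384/1.0121891 = 0.044269771.
Annualised premium = (F − S)/S × (1/T) = (0.044269771 − 0.044536)/0.044536 ÷ (2/12) = -3.59%.

-3.59%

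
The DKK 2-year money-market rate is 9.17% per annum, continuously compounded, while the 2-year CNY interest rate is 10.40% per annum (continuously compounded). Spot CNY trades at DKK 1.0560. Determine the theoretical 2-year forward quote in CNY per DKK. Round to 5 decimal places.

T = 2 years.
DKK growth factor: e^(0.0917×2) = 1.2012948.
CNY growth factor: e^(0.1040×2) = 1.2312132.
CIP: F = S · (grow DKK)/(grow CNY) = 1.056 × 1.2012948/1.2312132 = 1.030339 DKK per CNY.
Invert for CNY per DKK: 1 / 1.030339 = 0.97055.

0.97055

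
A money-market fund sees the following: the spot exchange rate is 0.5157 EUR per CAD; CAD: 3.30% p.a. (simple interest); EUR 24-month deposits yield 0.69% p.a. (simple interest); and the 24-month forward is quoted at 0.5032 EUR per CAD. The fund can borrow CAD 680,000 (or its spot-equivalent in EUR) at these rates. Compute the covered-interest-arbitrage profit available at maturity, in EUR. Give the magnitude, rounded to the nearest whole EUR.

T = 2 years.
Invest the CAD and cover forward: 680,000 × 1.066000 × 0.5032 = EUR 364,759.62.
Convert at spot and invest in EUR: 680,000 × 0.5157 × 1.013800 = EUR 355,515.33.
The quoted forward overvalues CAD, so borrow EUR, buy CAD at spot, deposit the CAD at 3.30%, and sell the proceeds forward at 0.5032.
Profit = 364,759.62 − 355,515.33 = EUR 9,244.

EUR 9,244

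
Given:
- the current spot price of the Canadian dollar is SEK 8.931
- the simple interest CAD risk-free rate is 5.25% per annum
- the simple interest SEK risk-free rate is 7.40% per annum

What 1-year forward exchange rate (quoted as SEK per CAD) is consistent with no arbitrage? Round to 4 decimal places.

9.1134

T = 1 year.
SEK growth factor: 1 + 0.0740×1 = 1.074000.
CAD growth factor: 1 + 0.0525×1 = 1.052500.
CIP: F = S · (grow SEK)/(grow CAD) = 8.931 × 1.074000/1.052500 = 9.113438 SEK per CAD.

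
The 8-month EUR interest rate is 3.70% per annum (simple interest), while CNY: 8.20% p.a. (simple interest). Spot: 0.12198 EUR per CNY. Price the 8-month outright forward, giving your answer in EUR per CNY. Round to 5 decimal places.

T = 8/12 years.
EUR accumulates by 1 + 0.0370×8/12 = 1.0246667.
Growth of 1 CNY over T: 1 + 0.0820×8/12 = 1.0546667.
CIP: F = S · (grow EUR)/(grow CNY) = 0.12198 × 1.0246667/1.0546667 = 0.1185103 EUR per CNY.

0.11851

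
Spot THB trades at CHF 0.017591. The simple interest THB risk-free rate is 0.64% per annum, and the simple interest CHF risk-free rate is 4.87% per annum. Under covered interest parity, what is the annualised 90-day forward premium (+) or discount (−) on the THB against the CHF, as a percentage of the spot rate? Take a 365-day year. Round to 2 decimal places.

T = 90/365 years.
F = S · g_CHF/g_THB = 0.017591 × 1.0120082/1.0015781 = 0.017774187.
Annualised premium = (F − S)/S × (1/T) = (0.017774187 − 0.017591)/0.017591 ÷ (90/365) = 4.22%.

+4.22%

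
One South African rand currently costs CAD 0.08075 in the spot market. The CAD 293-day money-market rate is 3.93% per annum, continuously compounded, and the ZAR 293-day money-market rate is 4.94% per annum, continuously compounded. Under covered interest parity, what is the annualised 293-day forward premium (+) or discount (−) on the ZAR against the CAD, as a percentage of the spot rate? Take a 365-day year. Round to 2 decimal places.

-1.01%

T = 293/365 years.
F = S · g_CAD/g_ZAR = 0.08075 × 1.0320506/1.0404521 = 0.08009796.
Annualised premium = (F − S)/S × (1/T) = (0.08009796 − 0.08075)/0.08075 ÷ (293/365) = -1.01%.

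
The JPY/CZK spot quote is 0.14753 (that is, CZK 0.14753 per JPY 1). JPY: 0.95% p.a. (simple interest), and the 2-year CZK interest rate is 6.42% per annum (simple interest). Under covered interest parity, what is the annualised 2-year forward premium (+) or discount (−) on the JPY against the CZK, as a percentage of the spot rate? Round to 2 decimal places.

T = 2 years.
No-arbitrage forward: 0.14753 × 1.128400 / 1.019000 = 0.16336884 CZK/JPY.
Annualised premium = (F − S)/S × (1/T) = (0.16336884 − 0.14753)/0.14753 ÷ 2 = 5.37%.

+5.37%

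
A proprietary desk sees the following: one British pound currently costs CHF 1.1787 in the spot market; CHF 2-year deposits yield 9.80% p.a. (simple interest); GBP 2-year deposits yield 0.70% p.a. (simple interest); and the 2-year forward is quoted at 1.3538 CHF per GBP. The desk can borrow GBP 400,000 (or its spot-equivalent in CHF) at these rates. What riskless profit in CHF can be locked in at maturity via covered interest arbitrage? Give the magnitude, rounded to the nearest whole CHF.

CHF 14,789

T = 2 years.
Keep in GBP, deliver into the forward: 400,000·1.014000·1.3538 = CHF 549,101.28.
Swap to CHF now, deposit: 400,000·1.1787·1.196000 = CHF 563,890.08.
The quoted forward undervalues GBP, so borrow GBP, convert to CHF at spot, deposit the CHF at 9.80%, and buy GBP forward at 1.3538 to cover the loan.
Profit = 563,890.08 − 549,101.28 = CHF 14,789.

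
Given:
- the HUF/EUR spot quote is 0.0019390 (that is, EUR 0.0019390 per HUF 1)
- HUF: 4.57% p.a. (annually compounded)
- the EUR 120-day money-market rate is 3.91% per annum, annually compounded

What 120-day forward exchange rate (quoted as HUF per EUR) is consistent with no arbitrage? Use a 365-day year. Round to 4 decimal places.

T = 120/365 years.
Growth of 1 EUR over T: (1 + 0.0391)^(120/365) = 1.012689687.
HUF accumulates by (1 + 0.0457)^(120/365) = 1.014799908.
Forward (EUR per HUF) = 0.001939 × 1.012689687 / 1.014799908 = 0.00193496796.
Invert for HUF per EUR: 1 / 0.00193496796 = 516.8044.

516.8044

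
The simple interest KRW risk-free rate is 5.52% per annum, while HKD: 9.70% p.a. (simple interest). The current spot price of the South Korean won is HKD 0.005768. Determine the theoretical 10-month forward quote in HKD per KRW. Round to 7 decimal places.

T = 10/12 years.
HKD accumulates by 1 + 0.0970×10/12 = 1.0808333.
Growth of 1 KRW over T: 1 + 0.0552×10/12 = 1.046000.
So F = 0.005768 × 1.0808333 / 1.046000 = 0.005960083 (HKD/KRW).

0.0059601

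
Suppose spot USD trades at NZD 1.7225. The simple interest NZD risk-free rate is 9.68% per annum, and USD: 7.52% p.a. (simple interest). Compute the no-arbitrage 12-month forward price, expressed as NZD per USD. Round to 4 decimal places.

T = 1 year.
NZD accumulates by 1 + 0.0968×1 = 1.096800.
USD growth factor: 1 + 0.0752×1 = 1.075200.
Forward (NZD per USD) = 1.7225 × 1.096800 / 1.075200 = 1.757104.

1.7571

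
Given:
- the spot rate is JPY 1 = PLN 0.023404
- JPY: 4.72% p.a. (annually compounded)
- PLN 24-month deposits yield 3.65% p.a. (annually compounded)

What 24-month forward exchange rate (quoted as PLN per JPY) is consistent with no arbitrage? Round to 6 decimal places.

T = 2 years.
PLN accumulates by (1 + 0.0365)^2 = 1.0743322.
JPY growth factor: (1 + 0.0472)^2 = 1.0966278.
Forward (PLN per JPY) = 0.023404 × 1.0743322 / 1.0966278 = 0.02292817.

0.022928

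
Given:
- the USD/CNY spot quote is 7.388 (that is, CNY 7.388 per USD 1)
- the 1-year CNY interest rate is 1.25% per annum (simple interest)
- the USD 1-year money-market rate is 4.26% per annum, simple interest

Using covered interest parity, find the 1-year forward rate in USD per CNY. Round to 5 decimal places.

0.13938

T = 1 year.
Growth of 1 CNY over T: 1 + 0.0125×1 = 1.012500.
Growth of 1 USD over T: 1 + 0.0426×1 = 1.042600.
Forward (CNY per USD) = 7.388 × 1.012500 / 1.042600 = 7.174707.
Invert for USD per CNY: 1 / 7.174707 = 0.13938.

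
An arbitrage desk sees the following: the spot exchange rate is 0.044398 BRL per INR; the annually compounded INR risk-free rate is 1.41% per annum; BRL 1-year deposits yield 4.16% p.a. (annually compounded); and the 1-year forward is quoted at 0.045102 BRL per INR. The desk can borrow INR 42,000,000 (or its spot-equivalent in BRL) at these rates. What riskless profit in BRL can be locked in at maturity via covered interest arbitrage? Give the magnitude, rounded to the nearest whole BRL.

BRL 21,295

T = 1 year.
Invest the INR and cover forward: 42,000,000 × 1.014100 × 0.045102 = BRL 1,920,993.40.
Convert at spot and invest in BRL: 42,000,000 × 0.044398 × 1.041600 = BRL 1,942,288.19.
The quoted forward undervalues INR, so borrow INR, convert to BRL at spot, deposit the BRL at 4.16%, and buy INR forward at 0.045102 to cover the loan.
Profit = 1,942,288.19 − 1,920,993.40 = BRL 21,295.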